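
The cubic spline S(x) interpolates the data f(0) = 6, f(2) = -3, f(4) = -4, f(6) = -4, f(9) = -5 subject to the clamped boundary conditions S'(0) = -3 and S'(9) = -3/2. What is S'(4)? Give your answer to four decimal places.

0.4058

Let M_i = S''(x_i). Step sizes h_i = 2, 2, 2, 3; slopes of the chords Δ_i = (y_(i+1) - y_i)/h_i = -9/2, -1/2, 0, -1/3.
  2·M_0 + 8·M_1 + 2·M_2 = 6(Δ_1 - Δ_0) = 24
  2·M_1 + 8·M_2 + 2·M_3 = 6(Δ_2 - Δ_1) = 3
  2·M_2 + 10·M_3 + 3·M_4 = 6(Δ_3 - Δ_2) = -2
Clamped end conditions give two more equations: 2h_0·M_0 + h_0·M_1 = 6(Δ_0 - S'(0)) = -9 and h_3·M_3 + 2h_3·M_4 = 6(S'(9) - Δ_3) = -7.
Solving: M_0 = -607/138, M_1 = 593/138, M_2 = -109/138, M_3 = 25/69, M_4 = -31/23.
On [4, 6], S'(x) = b_2 + 2c_2·(x - 4) + 3d_2·(x - 4)² with b_2 = Δ_2 - h_2(2M_2 + M_3)/6 = 28/69, c_2 = M_2/2 = -109/276, d_2 = (M_3 - M_2)/(6h_2) = 53/552. So S'(4) = 28/69.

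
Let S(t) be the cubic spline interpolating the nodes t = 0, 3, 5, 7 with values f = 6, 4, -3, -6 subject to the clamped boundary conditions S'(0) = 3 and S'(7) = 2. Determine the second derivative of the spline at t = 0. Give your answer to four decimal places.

-3.2613

Let m_i = S''(x_i). Step sizes h_i = 3, 2, 2; slopes of the chords Δ_i = (y_(i+1) - y_i)/h_i = -2/3, -7/2, -3/2.
  3·m_0 + 10·m_1 + 2·m_2 = 6(Δ_1 - Δ_0) = -17
  2·m_1 + 8·m_2 + 2·m_3 = 6(Δ_2 - Δ_1) = 12
Clamped end conditions give two more equations: 2h_0·m_0 + h_0·m_1 = 6(Δ_0 - S'(0)) = -22 and h_2·m_2 + 2h_2·m_3 = 6(S'(7) - Δ_2) = 21.
Hence m_0 = -362/111, m_1 = -30/37, m_2 = 33/74, m_3 = 186/37.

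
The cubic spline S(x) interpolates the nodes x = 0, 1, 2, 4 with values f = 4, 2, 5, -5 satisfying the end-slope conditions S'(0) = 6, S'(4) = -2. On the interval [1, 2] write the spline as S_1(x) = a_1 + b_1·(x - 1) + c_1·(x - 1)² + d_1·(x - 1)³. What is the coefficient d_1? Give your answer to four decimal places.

With m_i denoting the second derivative at x_i, h_i = 1, 1, 2, and Δ_i = (y_(i+1) − y_i)/h_i = -2, 3, -5:
  1·m_0 + 4·m_1 + 1·m_2 = 6(Δ_1 - Δ_0) = 30
  1·m_1 + 6·m_2 + 2·m_3 = 6(Δ_2 - Δ_1) = -48
Clamped end conditions give two more equations: 2h_0·m_0 + h_0·m_1 = 6(Δ_0 - S'(0)) = -48 and h_2·m_2 + 2h_2·m_3 = 6(S'(4) - Δ_2) = 18.
Solving: m_0 = -373/11, m_1 = 218/11, m_2 = -169/11, m_3 = 134/11.
On [1, 2], with S_1(x) = a_1 + b_1·(x - 1) + c_1·(x - 1)² + d_1·(x - 1)³: c_1 = m_1/2 = 109/11, d_1 = (m_2 - m_1)/(6h_1) = -129/22, b_1 = Δ_1 - h_1(2m_1 + m_2)/6 = -23/22.

-5.8636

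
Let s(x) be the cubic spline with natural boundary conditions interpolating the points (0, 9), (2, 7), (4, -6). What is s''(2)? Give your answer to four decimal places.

-4.1250

Put M_i = s'' at the i-th knot. Here h = (2, 2) and Δ = (-1, -13/2), so the interior equations h_(i-1)·M_(i-1) + 2(h_(i-1)+h_i)·M_i + h_i·M_(i+1) = 6(Δ_i − Δ_(i-1)) read
  2·M_0 + 8·M_1 + 2·M_2 = 6(Δ_1 - Δ_0) = -33
Natural end conditions: M_0 = M_2 = 0.
Solving the tridiagonal system: M_0 = 0, M_1 = -33/8, M_2 = 0.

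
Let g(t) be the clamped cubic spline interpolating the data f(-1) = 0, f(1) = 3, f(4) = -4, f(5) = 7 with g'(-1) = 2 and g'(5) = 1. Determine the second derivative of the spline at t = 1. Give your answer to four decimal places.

Put m_i = g'' at the i-th knot. Here h = (2, 3, 1) and Δ = (3/2, -7/3, 11), so the interior equations h_(i-1)·m_(i-1) + 2(h_(i-1)+h_i)·m_i + h_i·m_(i+1) = 6(Δ_i − Δ_(i-1)) read
  2·m_0 + 10·m_1 + 3·m_2 = 6(Δ_1 - Δ_0) = -23
  3·m_1 + 8·m_2 + 1·m_3 = 6(Δ_2 - Δ_1) = 80
Clamped end conditions give two more equations: 2h_0·m_0 + h_0·m_1 = 6(Δ_0 - g'(-1)) = -3 and h_2·m_2 + 2h_2·m_3 = 6(g'(5) - Δ_2) = -60.
Solving: m_0 = 269/78, m_1 = -655/78, m_2 = 703/39, m_3 = -3043/78.

-8.3974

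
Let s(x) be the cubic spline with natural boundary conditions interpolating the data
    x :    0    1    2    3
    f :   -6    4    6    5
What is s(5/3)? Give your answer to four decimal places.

Put σ_i = s'' at the i-th knot. Here h = (1, 1, 1) and Δ = (10, 2, -1), so the interior equations h_(i-1)·σ_(i-1) + 2(h_(i-1)+h_i)·σ_i + h_i·σ_(i+1) = 6(Δ_i − Δ_(i-1)) read
  1·σ_0 + 4·σ_1 + 1·σ_2 = 6(Δ_1 - Δ_0) = -48
  1·σ_1 + 4·σ_2 + 1·σ_3 = 6(Δ_2 - Δ_1) = -18
Natural end conditions: σ_0 = σ_3 = 0.
Solving: σ_0 = 0, σ_1 = -58/5, σ_2 = -8/5, σ_3 = 0.
On [1, 2], s(x) = 4 + 92/15·(x - 1) - 29/5·(x - 1)² + 5/3·(x - 1)³.
With (x - 1) = 2/3: s(5/3) = 2432/405.

6.0049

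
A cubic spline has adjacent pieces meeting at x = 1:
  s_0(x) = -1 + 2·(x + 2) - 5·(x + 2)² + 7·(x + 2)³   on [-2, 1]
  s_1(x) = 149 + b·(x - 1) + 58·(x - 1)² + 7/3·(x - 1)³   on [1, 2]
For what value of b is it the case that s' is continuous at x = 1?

s_0'(x) = 2 - 10·(x + 2) + 21·(x + 2)², so s_0'(1) = 161. On the right, s_1'(1) = b, so b = 161.

161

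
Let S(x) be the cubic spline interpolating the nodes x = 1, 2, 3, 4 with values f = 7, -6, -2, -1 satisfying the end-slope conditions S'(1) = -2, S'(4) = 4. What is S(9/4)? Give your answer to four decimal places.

Let M_i = S''(x_i). Step sizes h_i = 1, 1, 1; slopes of the chords Δ_i = (y_(i+1) - y_i)/h_i = -13, 4, 1.
  1·M_0 + 4·M_1 + 1·M_2 = 6(Δ_1 - Δ_0) = 102
  1·M_1 + 4·M_2 + 1·M_3 = 6(Δ_2 - Δ_1) = -18
Clamped end conditions give two more equations: 2h_0·M_0 + h_0·M_1 = 6(Δ_0 - S'(1)) = -66 and h_2·M_2 + 2h_2·M_3 = 6(S'(4) - Δ_2) = 18.
Solving: M_0 = -276/5, M_1 = 222/5, M_2 = -102/5, M_3 = 96/5.
On [2, 3], S(x) = -6 - 37/5·(x - 2) + 111/5·(x - 2)² - 54/5·(x - 2)³.
With (x - 2) = 1/4: S(9/4) = -1061/160.

-6.6313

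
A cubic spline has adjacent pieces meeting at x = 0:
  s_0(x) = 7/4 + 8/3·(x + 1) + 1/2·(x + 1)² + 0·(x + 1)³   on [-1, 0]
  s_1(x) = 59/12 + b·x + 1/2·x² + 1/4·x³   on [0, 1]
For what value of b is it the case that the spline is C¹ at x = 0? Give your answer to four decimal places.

3.6667

s_0'(x) = 8/3 + 1·(x + 1) + 0·(x + 1)², so s_0'(0) = 11/3. On the right, s_1'(0) = b, so b = 11/3.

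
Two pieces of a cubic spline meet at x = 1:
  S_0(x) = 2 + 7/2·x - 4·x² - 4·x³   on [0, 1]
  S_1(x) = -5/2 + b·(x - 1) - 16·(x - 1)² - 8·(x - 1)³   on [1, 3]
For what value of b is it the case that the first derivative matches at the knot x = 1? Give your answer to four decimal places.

-16.5000

S_0'(x) = 7/2 - 8·x - 12·x², so S_0'(1) = -33/2. On the right, S_1'(1) = b, so b = -33/2.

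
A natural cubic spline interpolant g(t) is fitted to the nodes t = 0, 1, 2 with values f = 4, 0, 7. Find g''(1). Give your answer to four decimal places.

Put m_i = g'' at the i-th knot. Here h = (1, 1) and Δ = (-4, 7), so the interior equations h_(i-1)·m_(i-1) + 2(h_(i-1)+h_i)·m_i + h_i·m_(i+1) = 6(Δ_i − Δ_(i-1)) read
  1·m_0 + 4·m_1 + 1·m_2 = 6(Δ_1 - Δ_0) = 66
Natural end conditions: m_0 = m_2 = 0.
Forward elimination and back-substitution give m_0 = 0, m_1 = 33/2, m_2 = 0.

16.5000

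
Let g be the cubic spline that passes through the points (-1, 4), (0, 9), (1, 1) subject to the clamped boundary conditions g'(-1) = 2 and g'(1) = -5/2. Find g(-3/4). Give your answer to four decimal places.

Let σ_i = g''(x_i). Step sizes h_i = 1, 1; slopes of the chords Δ_i = (y_(i+1) - y_i)/h_i = 5, -8.
  1·σ_0 + 4·σ_1 + 1·σ_2 = 6(Δ_1 - Δ_0) = -78
Clamped end conditions give two more equations: 2h_0·σ_0 + h_0·σ_1 = 6(Δ_0 - g'(-1)) = 18 and h_1·σ_1 + 2h_1·σ_2 = 6(g'(1) - Δ_1) = 33.
Solving the tridiagonal system: σ_0 = 105/4, σ_1 = -69/2, σ_2 = 135/4.
On [-1, 0], g(t) = 4 + 2·(t + 1) + 105/8·(t + 1)² - 81/8·(t + 1)³.
With (t + 1) = 1/4: g(-3/4) = 2643/512.

5.1621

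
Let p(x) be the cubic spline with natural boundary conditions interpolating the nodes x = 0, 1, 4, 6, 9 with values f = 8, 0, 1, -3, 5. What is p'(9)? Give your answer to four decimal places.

4.5192

Put M_i = p'' at the i-th knot. Here h = (1, 3, 2, 3) and Δ = (-8, 1/3, -2, 8/3), so the interior equations h_(i-1)·M_(i-1) + 2(h_(i-1)+h_i)·M_i + h_i·M_(i+1) = 6(Δ_i − Δ_(i-1)) read
  1·M_0 + 8·M_1 + 3·M_2 = 6(Δ_1 - Δ_0) = 50
  3·M_1 + 10·M_2 + 2·M_3 = 6(Δ_2 - Δ_1) = -14
  2·M_2 + 10·M_3 + 3·M_4 = 6(Δ_3 - Δ_2) = 28
Natural end conditions: M_0 = M_4 = 0.
Hence M_0 = 0, M_1 = 898/113, M_2 = -1534/339, M_3 = 1256/339, M_4 = 0.
On [6, 9], p'(x) = b_3 + 2c_3·(x - 6) + 3d_3·(x - 6)² with b_3 = Δ_3 - h_3(2M_3 + M_4)/6 = -352/339, c_3 = M_3/2 = 628/339, d_3 = (M_4 - M_3)/(6h_3) = -628/3051. So p'(9) = 1532/339.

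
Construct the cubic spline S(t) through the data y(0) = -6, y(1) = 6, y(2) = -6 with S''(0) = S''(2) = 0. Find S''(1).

With σ_i denoting the second derivative at x_i, h_i = 1, 1, and Δ_i = (y_(i+1) − y_i)/h_i = 12, -12:
  1·σ_0 + 4·σ_1 + 1·σ_2 = 6(Δ_1 - Δ_0) = -144
Natural end conditions: σ_0 = σ_2 = 0.
Forward elimination and back-substitution give σ_0 = 0, σ_1 = -36, σ_2 = 0.

-36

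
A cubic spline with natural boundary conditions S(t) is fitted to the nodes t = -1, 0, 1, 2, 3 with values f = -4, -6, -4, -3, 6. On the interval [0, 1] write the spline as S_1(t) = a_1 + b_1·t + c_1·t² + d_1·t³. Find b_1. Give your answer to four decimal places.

0.5714

Write m_i for S''(x_i). With h_i = 1, 1, 1, 1 and divided differences Δ_i = -2, 2, 1, 9, the continuity of S' gives the tridiagonal system
  1·m_0 + 4·m_1 + 1·m_2 = 6(Δ_1 - Δ_0) = 24
  1·m_1 + 4·m_2 + 1·m_3 = 6(Δ_2 - Δ_1) = -6
  1·m_2 + 4·m_3 + 1·m_4 = 6(Δ_3 - Δ_2) = 48
Natural end conditions: m_0 = m_4 = 0.
Forward elimination and back-substitution give m_0 = 0, m_1 = 54/7, m_2 = -48/7, m_3 = 96/7, m_4 = 0.
On [0, 1], with S_1(t) = a_1 + b_1·t + c_1·t² + d_1·t³: c_1 = m_1/2 = 27/7, d_1 = (m_2 - m_1)/(6h_1) = -17/7, b_1 = Δ_1 - h_1(2m_1 + m_2)/6 = 4/7.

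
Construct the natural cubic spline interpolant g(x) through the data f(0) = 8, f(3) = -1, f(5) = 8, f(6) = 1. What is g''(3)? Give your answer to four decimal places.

Put M_i = g'' at the i-th knot. Here h = (3, 2, 1) and Δ = (-3, 9/2, -7), so the interior equations h_(i-1)·M_(i-1) + 2(h_(i-1)+h_i)·M_i + h_i·M_(i+1) = 6(Δ_i − Δ_(i-1)) read
  3·M_0 + 10·M_1 + 2·M_2 = 6(Δ_1 - Δ_0) = 45
  2·M_1 + 6·M_2 + 1·M_3 = 6(Δ_2 - Δ_1) = -69
Natural end conditions: M_0 = M_3 = 0.
Forward elimination and back-substitution give M_0 = 0, M_1 = 51/7, M_2 = -195/14, M_3 = 0.

7.2857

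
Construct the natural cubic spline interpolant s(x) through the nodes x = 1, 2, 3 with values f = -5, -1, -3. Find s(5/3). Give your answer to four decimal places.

Let M_i = s''(x_i). Step sizes h_i = 1, 1; slopes of the chords Δ_i = (y_(i+1) - y_i)/h_i = 4, -2.
  1·M_0 + 4·M_1 + 1·M_2 = 6(Δ_1 - Δ_0) = -36
Natural end conditions: M_0 = M_2 = 0.
Solving: M_0 = 0, M_1 = -9, M_2 = 0.
On [1, 2], s(x) = -5 + 11/2·(x - 1) + 0·(x - 1)² - 3/2·(x - 1)³.
With (x - 1) = 2/3: s(5/3) = -16/9.

-1.7778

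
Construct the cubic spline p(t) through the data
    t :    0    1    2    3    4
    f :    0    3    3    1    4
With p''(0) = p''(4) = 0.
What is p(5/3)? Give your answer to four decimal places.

3.4339

Put M_i = p'' at the i-th knot. Here h = (1, 1, 1, 1) and Δ = (3, 0, -2, 3), so the interior equations h_(i-1)·M_(i-1) + 2(h_(i-1)+h_i)·M_i + h_i·M_(i+1) = 6(Δ_i − Δ_(i-1)) read
  1·M_0 + 4·M_1 + 1·M_2 = 6(Δ_1 - Δ_0) = -18
  1·M_1 + 4·M_2 + 1·M_3 = 6(Δ_2 - Δ_1) = -12
  1·M_2 + 4·M_3 + 1·M_4 = 6(Δ_3 - Δ_2) = 30
Natural end conditions: M_0 = M_4 = 0.
Solving the tridiagonal system: M_0 = 0, M_1 = -24/7, M_2 = -30/7, M_3 = 60/7, M_4 = 0.
On [1, 2], p(t) = 3 + 13/7·(t - 1) - 12/7·(t - 1)² - 1/7·(t - 1)³.
With (t - 1) = 2/3: p(5/3) = 649/189.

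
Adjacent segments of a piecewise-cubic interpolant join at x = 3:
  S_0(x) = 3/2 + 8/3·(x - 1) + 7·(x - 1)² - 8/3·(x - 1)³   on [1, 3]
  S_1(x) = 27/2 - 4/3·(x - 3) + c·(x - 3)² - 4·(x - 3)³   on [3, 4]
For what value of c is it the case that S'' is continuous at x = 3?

S_0''(x) = 14 - 16·(x - 1), so S_0''(3) = -18. On the right, S_1''(3) = 2c, so c = -9.

-9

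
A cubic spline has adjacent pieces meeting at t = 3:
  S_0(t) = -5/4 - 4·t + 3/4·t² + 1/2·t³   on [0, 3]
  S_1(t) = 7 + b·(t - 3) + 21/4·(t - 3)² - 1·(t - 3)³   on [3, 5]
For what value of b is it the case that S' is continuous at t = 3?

14

S_0'(t) = -4 + 3/2·t + 3/2·t², so S_0'(3) = 14. On the right, S_1'(3) = b, so b = 14.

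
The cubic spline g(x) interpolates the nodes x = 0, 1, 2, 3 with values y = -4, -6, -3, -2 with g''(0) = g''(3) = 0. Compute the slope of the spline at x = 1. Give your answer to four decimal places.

0.9333

Write σ_i for g''(x_i). With h_i = 1, 1, 1 and divided differences Δ_i = -2, 3, 1, the continuity of g' gives the tridiagonal system
  1·σ_0 + 4·σ_1 + 1·σ_2 = 6(Δ_1 - Δ_0) = 30
  1·σ_1 + 4·σ_2 + 1·σ_3 = 6(Δ_2 - Δ_1) = -12
Natural end conditions: σ_0 = σ_3 = 0.
Hence σ_0 = 0, σ_1 = 44/5, σ_2 = -26/5, σ_3 = 0.
On [1, 2], g'(x) = b_1 + 2c_1·(x - 1) + 3d_1·(x - 1)² with b_1 = Δ_1 - h_1(2σ_1 + σ_2)/6 = 14/15, c_1 = σ_1/2 = 22/5, d_1 = (σ_2 - σ_1)/(6h_1) = -7/3. So g'(1) = 14/15.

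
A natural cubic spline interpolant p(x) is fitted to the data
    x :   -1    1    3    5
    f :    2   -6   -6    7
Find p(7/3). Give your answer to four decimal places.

Put M_i = p'' at the i-th knot. Here h = (2, 2, 2) and Δ = (-4, 0, 13/2), so the interior equations h_(i-1)·M_(i-1) + 2(h_(i-1)+h_i)·M_i + h_i·M_(i+1) = 6(Δ_i − Δ_(i-1)) read
  2·M_0 + 8·M_1 + 2·M_2 = 6(Δ_1 - Δ_0) = 24
  2·M_1 + 8·M_2 + 2·M_3 = 6(Δ_2 - Δ_1) = 39
Natural end conditions: M_0 = M_3 = 0.
Solving the tridiagonal system: M_0 = 0, M_1 = 19/10, M_2 = 22/5, M_3 = 0.
On [1, 3], p(x) = -6 - 41/15·(x - 1) + 19/20·(x - 1)² + 5/24·(x - 1)³.
With (x - 1) = 4/3: p(7/3) = -3022/405.

-7.4617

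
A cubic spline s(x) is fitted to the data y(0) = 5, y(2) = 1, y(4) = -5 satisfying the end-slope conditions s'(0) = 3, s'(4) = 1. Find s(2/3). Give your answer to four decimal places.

With m_i denoting the second derivative at x_i, h_i = 2, 2, and Δ_i = (y_(i+1) − y_i)/h_i = -2, -3:
  2·m_0 + 8·m_1 + 2·m_2 = 6(Δ_1 - Δ_0) = -6
Clamped end conditions give two more equations: 2h_0·m_0 + h_0·m_1 = 6(Δ_0 - s'(0)) = -30 and h_1·m_1 + 2h_1·m_2 = 6(s'(4) - Δ_1) = 24.
Forward elimination and back-substitution give m_0 = -29/4, m_1 = -1/2, m_2 = 25/4.
On [0, 2], s(x) = 5 + 3·x - 29/8·x² + 9/16·x³.
With x = 2/3: s(2/3) = 50/9.

5.5556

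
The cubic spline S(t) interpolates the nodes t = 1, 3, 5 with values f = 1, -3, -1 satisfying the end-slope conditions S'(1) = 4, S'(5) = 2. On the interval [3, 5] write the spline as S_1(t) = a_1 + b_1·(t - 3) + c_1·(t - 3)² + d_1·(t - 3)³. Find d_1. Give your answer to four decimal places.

-0.5625

With M_i denoting the second derivative at x_i, h_i = 2, 2, and Δ_i = (y_(i+1) − y_i)/h_i = -2, 1:
  2·M_0 + 8·M_1 + 2·M_2 = 6(Δ_1 - Δ_0) = 18
Clamped end conditions give two more equations: 2h_0·M_0 + h_0·M_1 = 6(Δ_0 - S'(1)) = -36 and h_1·M_1 + 2h_1·M_2 = 6(S'(5) - Δ_1) = 6.
Hence M_0 = -47/4, M_1 = 11/2, M_2 = -5/4.
On [3, 5], with S_1(t) = a_1 + b_1·(t - 3) + c_1·(t - 3)² + d_1·(t - 3)³: c_1 = M_1/2 = 11/4, d_1 = (M_2 - M_1)/(6h_1) = -9/16, b_1 = Δ_1 - h_1(2M_1 + M_2)/6 = -9/4.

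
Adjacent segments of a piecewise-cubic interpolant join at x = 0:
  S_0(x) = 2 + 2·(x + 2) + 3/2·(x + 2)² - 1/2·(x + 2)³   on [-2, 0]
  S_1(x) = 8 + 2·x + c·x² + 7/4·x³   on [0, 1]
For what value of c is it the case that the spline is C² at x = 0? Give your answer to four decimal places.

S_0''(x) = 3 - 3·(x + 2), so S_0''(0) = -3. On the right, S_1''(0) = 2c, so c = -3/2.

-1.5000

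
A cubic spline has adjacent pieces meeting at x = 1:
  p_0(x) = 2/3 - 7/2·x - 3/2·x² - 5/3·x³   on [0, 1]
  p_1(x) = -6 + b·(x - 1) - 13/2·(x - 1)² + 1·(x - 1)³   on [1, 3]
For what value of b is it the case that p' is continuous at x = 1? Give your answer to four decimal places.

p_0'(x) = -7/2 - 3·x - 5·x², so p_0'(1) = -23/2. On the right, p_1'(1) = b, so b = -23/2.

-11.5000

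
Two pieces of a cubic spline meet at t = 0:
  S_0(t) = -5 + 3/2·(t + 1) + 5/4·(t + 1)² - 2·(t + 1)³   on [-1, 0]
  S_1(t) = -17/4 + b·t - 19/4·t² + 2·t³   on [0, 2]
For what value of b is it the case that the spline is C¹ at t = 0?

-2

S_0'(t) = 3/2 + 5/2·(t + 1) - 6·(t + 1)², so S_0'(0) = -2. On the right, S_1'(0) = b, so b = -2.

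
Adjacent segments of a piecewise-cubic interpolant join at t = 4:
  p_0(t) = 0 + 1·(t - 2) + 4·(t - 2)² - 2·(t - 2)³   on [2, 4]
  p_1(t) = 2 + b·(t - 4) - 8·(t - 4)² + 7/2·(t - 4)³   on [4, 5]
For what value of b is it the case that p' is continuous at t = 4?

p_0'(t) = 1 + 8·(t - 2) - 6·(t - 2)², so p_0'(4) = -7. On the right, p_1'(4) = b, so b = -7.

-7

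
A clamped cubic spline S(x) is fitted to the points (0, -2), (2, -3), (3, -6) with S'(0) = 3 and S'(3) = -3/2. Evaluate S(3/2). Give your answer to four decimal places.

With σ_i denoting the second derivative at x_i, h_i = 2, 1, and Δ_i = (y_(i+1) − y_i)/h_i = -1/2, -3:
  2·σ_0 + 6·σ_1 + 1·σ_2 = 6(Δ_1 - Δ_0) = -15
Clamped end conditions give two more equations: 2h_0·σ_0 + h_0·σ_1 = 6(Δ_0 - S'(0)) = -21 and h_1·σ_1 + 2h_1·σ_2 = 6(S'(3) - Δ_1) = 9.
Forward elimination and back-substitution give σ_0 = -17/4, σ_1 = -2, σ_2 = 11/2.
On [0, 2], S(x) = -2 + 3·x - 17/8·x² + 3/16·x³.
With x = 3/2: S(3/2) = -211/128.

-1.6484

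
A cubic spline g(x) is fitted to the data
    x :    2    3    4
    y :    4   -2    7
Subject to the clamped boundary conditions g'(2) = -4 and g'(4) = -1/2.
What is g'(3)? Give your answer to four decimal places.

With M_i denoting the second derivative at x_i, h_i = 1, 1, and Δ_i = (y_(i+1) − y_i)/h_i = -6, 9:
  1·M_0 + 4·M_1 + 1·M_2 = 6(Δ_1 - Δ_0) = 90
Clamped end conditions give two more equations: 2h_0·M_0 + h_0·M_1 = 6(Δ_0 - g'(2)) = -12 and h_1·M_1 + 2h_1·M_2 = 6(g'(4) - Δ_1) = -57.
Forward elimination and back-substitution give M_0 = -107/4, M_1 = 83/2, M_2 = -197/4.
On [3, 4], g'(x) = b_1 + 2c_1·(x - 3) + 3d_1·(x - 3)² with b_1 = Δ_1 - h_1(2M_1 + M_2)/6 = 27/8, c_1 = M_1/2 = 83/4, d_1 = (M_2 - M_1)/(6h_1) = -121/8. So g'(3) = 27/8.

3.3750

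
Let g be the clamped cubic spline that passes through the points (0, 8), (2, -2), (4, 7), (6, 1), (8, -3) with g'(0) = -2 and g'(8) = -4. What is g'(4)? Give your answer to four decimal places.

2.0357

Write M_i for g''(x_i). With h_i = 2, 2, 2, 2 and divided differences Δ_i = -5, 9/2, -3, -2, the continuity of g' gives the tridiagonal system
  2·M_0 + 8·M_1 + 2·M_2 = 6(Δ_1 - Δ_0) = 57
  2·M_1 + 8·M_2 + 2·M_3 = 6(Δ_2 - Δ_1) = -45
  2·M_2 + 8·M_3 + 2·M_4 = 6(Δ_3 - Δ_2) = 6
Clamped end conditions give two more equations: 2h_0·M_0 + h_0·M_1 = 6(Δ_0 - g'(0)) = -18 and h_3·M_3 + 2h_3·M_4 = 6(g'(8) - Δ_3) = -12.
Hence M_0 = -1189/112, M_1 = 685/56, M_2 = -157/16, M_3 = 253/56, M_4 = -589/112.
On [4, 6], g'(x) = b_2 + 2c_2·(x - 4) + 3d_2·(x - 4)² with b_2 = Δ_2 - h_2(2M_2 + M_3)/6 = 57/28, c_2 = M_2/2 = -157/32, d_2 = (M_3 - M_2)/(6h_2) = 535/448. So g'(4) = 57/28.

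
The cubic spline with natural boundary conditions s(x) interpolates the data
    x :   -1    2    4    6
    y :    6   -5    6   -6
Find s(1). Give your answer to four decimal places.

-5.5585

Let m_i = s''(x_i). Step sizes h_i = 3, 2, 2; slopes of the chords Δ_i = (y_(i+1) - y_i)/h_i = -11/3, 11/2, -6.
  3·m_0 + 10·m_1 + 2·m_2 = 6(Δ_1 - Δ_0) = 55
  2·m_1 + 8·m_2 + 2·m_3 = 6(Δ_2 - Δ_1) = -69
Natural end conditions: m_0 = m_3 = 0.
Solving the tridiagonal system: m_0 = 0, m_1 = 289/38, m_2 = -200/19, m_3 = 0.
On [-1, 2], s(x) = 6 - 1703/228·(x + 1) + 0·(x + 1)² + 289/684·(x + 1)³.
With (x + 1) = 2: s(1) = -1901/342.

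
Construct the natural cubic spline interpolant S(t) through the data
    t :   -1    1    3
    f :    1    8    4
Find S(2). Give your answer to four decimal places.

Let m_i = S''(x_i). Step sizes h_i = 2, 2; slopes of the chords Δ_i = (y_(i+1) - y_i)/h_i = 7/2, -2.
  2·m_0 + 8·m_1 + 2·m_2 = 6(Δ_1 - Δ_0) = -33
Natural end conditions: m_0 = m_2 = 0.
Forward elimination and back-substitution give m_0 = 0, m_1 = -33/8, m_2 = 0.
On [1, 3], S(t) = 8 + 3/4·(t - 1) - 33/16·(t - 1)² + 11/32·(t - 1)³.
With (t - 1) = 1: S(2) = 225/32.

7.0313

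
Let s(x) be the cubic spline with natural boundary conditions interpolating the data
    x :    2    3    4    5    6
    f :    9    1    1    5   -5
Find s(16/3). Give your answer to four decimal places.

Put m_i = s'' at the i-th knot. Here h = (1, 1, 1, 1) and Δ = (-8, 0, 4, -10), so the interior equations h_(i-1)·m_(i-1) + 2(h_(i-1)+h_i)·m_i + h_i·m_(i+1) = 6(Δ_i − Δ_(i-1)) read
  1·m_0 + 4·m_1 + 1·m_2 = 6(Δ_1 - Δ_0) = 48
  1·m_1 + 4·m_2 + 1·m_3 = 6(Δ_2 - Δ_1) = 24
  1·m_2 + 4·m_3 + 1·m_4 = 6(Δ_3 - Δ_2) = -84
Natural end conditions: m_0 = m_4 = 0.
Hence m_0 = 0, m_1 = 135/14, m_2 = 66/7, m_3 = -327/14, m_4 = 0.
On [5, 6], s(x) = 5 - 31/14·(x - 5) - 327/28·(x - 5)² + 109/28·(x - 5)³.
With (x - 5) = 1/3: s(16/3) = 1175/378.

3.1085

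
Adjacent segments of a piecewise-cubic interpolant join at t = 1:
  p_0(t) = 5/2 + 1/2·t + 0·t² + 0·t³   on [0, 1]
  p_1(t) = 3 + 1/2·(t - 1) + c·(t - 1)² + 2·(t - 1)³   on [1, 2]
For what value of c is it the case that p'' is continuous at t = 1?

p_0''(t) = 0 + 0·t, so p_0''(1) = 0. On the right, p_1''(1) = 2c, so c = 0.

0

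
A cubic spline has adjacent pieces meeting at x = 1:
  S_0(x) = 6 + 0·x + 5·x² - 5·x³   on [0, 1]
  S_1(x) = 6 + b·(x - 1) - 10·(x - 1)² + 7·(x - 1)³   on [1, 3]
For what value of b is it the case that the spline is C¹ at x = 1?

-5

S_0'(x) = 0 + 10·x - 15·x², so S_0'(1) = -5. On the right, S_1'(1) = b, so b = -5.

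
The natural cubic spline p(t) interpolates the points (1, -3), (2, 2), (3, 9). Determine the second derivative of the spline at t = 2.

Write σ_i for p''(x_i). With h_i = 1, 1 and divided differences Δ_i = 5, 7, the continuity of p' gives the tridiagonal system
  1·σ_0 + 4·σ_1 + 1·σ_2 = 6(Δ_1 - Δ_0) = 12
Natural end conditions: σ_0 = σ_2 = 0.
Forward elimination and back-substitution give σ_0 = 0, σ_1 = 3, σ_2 = 0.

3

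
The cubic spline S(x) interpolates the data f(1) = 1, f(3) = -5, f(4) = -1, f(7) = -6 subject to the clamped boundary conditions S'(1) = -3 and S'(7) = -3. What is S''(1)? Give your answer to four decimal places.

-4.8095

With σ_i denoting the second derivative at x_i, h_i = 2, 1, 3, and Δ_i = (y_(i+1) − y_i)/h_i = -3, 4, -5/3:
  2·σ_0 + 6·σ_1 + 1·σ_2 = 6(Δ_1 - Δ_0) = 42
  1·σ_1 + 8·σ_2 + 3·σ_3 = 6(Δ_2 - Δ_1) = -34
Clamped end conditions give two more equations: 2h_0·σ_0 + h_0·σ_1 = 6(Δ_0 - S'(1)) = 0 and h_2·σ_2 + 2h_2·σ_3 = 6(S'(7) - Δ_2) = -8.
Solving the tridiagonal system: σ_0 = -101/21, σ_1 = 202/21, σ_2 = -128/21, σ_3 = 12/7.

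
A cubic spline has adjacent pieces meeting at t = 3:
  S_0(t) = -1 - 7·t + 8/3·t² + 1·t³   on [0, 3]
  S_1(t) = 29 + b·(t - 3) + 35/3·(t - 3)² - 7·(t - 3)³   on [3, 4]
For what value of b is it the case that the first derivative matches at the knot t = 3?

36

S_0'(t) = -7 + 16/3·t + 3·t², so S_0'(3) = 36. On the right, S_1'(3) = b, so b = 36.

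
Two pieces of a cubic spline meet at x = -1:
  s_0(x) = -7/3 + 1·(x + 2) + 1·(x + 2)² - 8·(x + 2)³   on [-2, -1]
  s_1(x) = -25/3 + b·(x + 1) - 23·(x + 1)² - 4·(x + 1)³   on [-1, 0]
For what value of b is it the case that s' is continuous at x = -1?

s_0'(x) = 1 + 2·(x + 2) - 24·(x + 2)², so s_0'(-1) = -21. On the right, s_1'(-1) = b, so b = -21.

-21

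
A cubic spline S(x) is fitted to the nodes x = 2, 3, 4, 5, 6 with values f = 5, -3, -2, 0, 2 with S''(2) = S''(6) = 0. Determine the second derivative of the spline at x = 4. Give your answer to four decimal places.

-2.1429

Write M_i for S''(x_i). With h_i = 1, 1, 1, 1 and divided differences Δ_i = -8, 1, 2, 2, the continuity of S' gives the tridiagonal system
  1·M_0 + 4·M_1 + 1·M_2 = 6(Δ_1 - Δ_0) = 54
  1·M_1 + 4·M_2 + 1·M_3 = 6(Δ_2 - Δ_1) = 6
  1·M_2 + 4·M_3 + 1·M_4 = 6(Δ_3 - Δ_2) = 0
Natural end conditions: M_0 = M_4 = 0.
Solving: M_0 = 0, M_1 = 393/28, M_2 = -15/7, M_3 = 15/28, M_4 = 0.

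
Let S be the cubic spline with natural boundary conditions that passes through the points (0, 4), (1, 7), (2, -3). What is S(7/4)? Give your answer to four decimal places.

0.2617

Write m_i for S''(x_i). With h_i = 1, 1 and divided differences Δ_i = 3, -10, the continuity of S' gives the tridiagonal system
  1·m_0 + 4·m_1 + 1·m_2 = 6(Δ_1 - Δ_0) = -78
Natural end conditions: m_0 = m_2 = 0.
Forward elimination and back-substitution give m_0 = 0, m_1 = -39/2, m_2 = 0.
On [1, 2], S(x) = 7 - 7/2·(x - 1) - 39/4·(x - 1)² + 13/4·(x - 1)³.
With (x - 1) = 3/4: S(7/4) = 67/256.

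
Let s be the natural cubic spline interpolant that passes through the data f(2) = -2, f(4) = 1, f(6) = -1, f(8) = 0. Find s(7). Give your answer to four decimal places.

-0.9250

With M_i denoting the second derivative at x_i, h_i = 2, 2, 2, and Δ_i = (y_(i+1) − y_i)/h_i = 3/2, -1, 1/2:
  2·M_0 + 8·M_1 + 2·M_2 = 6(Δ_1 - Δ_0) = -15
  2·M_1 + 8·M_2 + 2·M_3 = 6(Δ_2 - Δ_1) = 9
Natural end conditions: M_0 = M_3 = 0.
Solving: M_0 = 0, M_1 = -23/10, M_2 = 17/10, M_3 = 0.
On [6, 8], s(x) = -1 - 19/30·(x - 6) + 17/20·(x - 6)² - 17/120·(x - 6)³.
With (x - 6) = 1: s(7) = -37/40.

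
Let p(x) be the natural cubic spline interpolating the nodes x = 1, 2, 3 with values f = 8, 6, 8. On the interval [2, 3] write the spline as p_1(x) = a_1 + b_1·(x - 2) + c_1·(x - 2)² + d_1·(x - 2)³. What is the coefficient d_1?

-1

Write m_i for p''(x_i). With h_i = 1, 1 and divided differences Δ_i = -2, 2, the continuity of p' gives the tridiagonal system
  1·m_0 + 4·m_1 + 1·m_2 = 6(Δ_1 - Δ_0) = 24
Natural end conditions: m_0 = m_2 = 0.
Solving: m_0 = 0, m_1 = 6, m_2 = 0.
On [2, 3], with p_1(x) = a_1 + b_1·(x - 2) + c_1·(x - 2)² + d_1·(x - 2)³: c_1 = m_1/2 = 3, d_1 = (m_2 - m_1)/(6h_1) = -1, b_1 = Δ_1 - h_1(2m_1 + m_2)/6 = 0.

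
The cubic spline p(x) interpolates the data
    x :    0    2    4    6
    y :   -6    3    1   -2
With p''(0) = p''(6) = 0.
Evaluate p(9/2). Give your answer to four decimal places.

Write σ_i for p''(x_i). With h_i = 2, 2, 2 and divided differences Δ_i = 9/2, -1, -3/2, the continuity of p' gives the tridiagonal system
  2·σ_0 + 8·σ_1 + 2·σ_2 = 6(Δ_1 - Δ_0) = -33
  2·σ_1 + 8·σ_2 + 2·σ_3 = 6(Δ_2 - Δ_1) = -3
Natural end conditions: σ_0 = σ_3 = 0.
Hence σ_0 = 0, σ_1 = -43/10, σ_2 = 7/10, σ_3 = 0.
On [4, 6], p(x) = 1 - 59/30·(x - 4) + 7/20·(x - 4)² - 7/120·(x - 4)³.
With (x - 4) = 1/2: p(9/2) = 31/320.

0.0969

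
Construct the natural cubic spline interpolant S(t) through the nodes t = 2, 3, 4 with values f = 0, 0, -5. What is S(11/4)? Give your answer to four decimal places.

0.4102

Put m_i = S'' at the i-th knot. Here h = (1, 1) and Δ = (0, -5), so the interior equations h_(i-1)·m_(i-1) + 2(h_(i-1)+h_i)·m_i + h_i·m_(i+1) = 6(Δ_i − Δ_(i-1)) read
  1·m_0 + 4·m_1 + 1·m_2 = 6(Δ_1 - Δ_0) = -30
Natural end conditions: m_0 = m_2 = 0.
Hence m_0 = 0, m_1 = -15/2, m_2 = 0.
On [2, 3], S(t) = 0 + 5/4·(t - 2) + 0·(t - 2)² - 5/4·(t - 2)³.
With (t - 2) = 3/4: S(11/4) = 105/256.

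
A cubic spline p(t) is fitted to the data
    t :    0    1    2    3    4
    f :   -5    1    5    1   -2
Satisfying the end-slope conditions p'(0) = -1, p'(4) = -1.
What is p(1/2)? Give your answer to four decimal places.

-3.1183

Let M_i = p''(x_i). Step sizes h_i = 1, 1, 1, 1; slopes of the chords Δ_i = (y_(i+1) - y_i)/h_i = 6, 4, -4, -3.
  1·M_0 + 4·M_1 + 1·M_2 = 6(Δ_1 - Δ_0) = -12
  1·M_1 + 4·M_2 + 1·M_3 = 6(Δ_2 - Δ_1) = -48
  1·M_2 + 4·M_3 + 1·M_4 = 6(Δ_3 - Δ_2) = 6
Clamped end conditions give two more equations: 2h_0·M_0 + h_0·M_1 = 6(Δ_0 - p'(0)) = 42 and h_3·M_3 + 2h_3·M_4 = 6(p'(4) - Δ_3) = 12.
Solving: M_0 = 675/28, M_1 = -87/14, M_2 = -45/4, M_3 = 45/14, M_4 = 123/28.
On [0, 1], p(t) = -5 - 1·t + 675/56·t² - 283/56·t³.
With t = 1/2: p(1/2) = -1397/448.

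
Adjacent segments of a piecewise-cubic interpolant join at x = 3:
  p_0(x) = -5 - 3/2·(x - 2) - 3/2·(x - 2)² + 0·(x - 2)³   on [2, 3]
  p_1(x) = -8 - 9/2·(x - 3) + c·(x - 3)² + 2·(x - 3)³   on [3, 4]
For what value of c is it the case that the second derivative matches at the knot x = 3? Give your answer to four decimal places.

p_0''(x) = -3 + 0·(x - 2), so p_0''(3) = -3. On the right, p_1''(3) = 2c, so c = -3/2.

-1.5000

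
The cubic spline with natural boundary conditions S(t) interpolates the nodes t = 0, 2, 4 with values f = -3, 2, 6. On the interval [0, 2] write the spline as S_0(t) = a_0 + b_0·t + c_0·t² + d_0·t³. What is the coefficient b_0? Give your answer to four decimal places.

With M_i denoting the second derivative at x_i, h_i = 2, 2, and Δ_i = (y_(i+1) − y_i)/h_i = 5/2, 2:
  2·M_0 + 8·M_1 + 2·M_2 = 6(Δ_1 - Δ_0) = -3
Natural end conditions: M_0 = M_2 = 0.
Solving: M_0 = 0, M_1 = -3/8, M_2 = 0.
On [0, 2], with S_0(t) = a_0 + b_0·t + c_0·t² + d_0·t³: c_0 = M_0/2 = 0, d_0 = (M_1 - M_0)/(6h_0) = -1/32, b_0 = Δ_0 - h_0(2M_0 + M_1)/6 = 21/8.

2.6250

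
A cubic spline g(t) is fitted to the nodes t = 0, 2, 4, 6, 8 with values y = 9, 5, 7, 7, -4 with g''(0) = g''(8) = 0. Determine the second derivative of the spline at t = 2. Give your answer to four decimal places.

2.3304

Write M_i for g''(x_i). With h_i = 2, 2, 2, 2 and divided differences Δ_i = -2, 1, 0, -11/2, the continuity of g' gives the tridiagonal system
  2·M_0 + 8·M_1 + 2·M_2 = 6(Δ_1 - Δ_0) = 18
  2·M_1 + 8·M_2 + 2·M_3 = 6(Δ_2 - Δ_1) = -6
  2·M_2 + 8·M_3 + 2·M_4 = 6(Δ_3 - Δ_2) = -33
Natural end conditions: M_0 = M_4 = 0.
Forward elimination and back-substitution give M_0 = 0, M_1 = 261/112, M_2 = -9/28, M_3 = -453/112, M_4 = 0.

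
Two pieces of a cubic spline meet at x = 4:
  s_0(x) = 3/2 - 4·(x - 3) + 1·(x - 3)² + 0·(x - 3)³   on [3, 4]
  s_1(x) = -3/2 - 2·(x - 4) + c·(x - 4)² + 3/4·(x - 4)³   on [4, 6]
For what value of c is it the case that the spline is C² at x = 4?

s_0''(x) = 2 + 0·(x - 3), so s_0''(4) = 2. On the right, s_1''(4) = 2c, so c = 1.

1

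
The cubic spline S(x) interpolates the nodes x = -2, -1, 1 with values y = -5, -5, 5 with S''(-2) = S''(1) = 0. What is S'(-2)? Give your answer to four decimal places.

-0.8333

Write σ_i for S''(x_i). With h_i = 1, 2 and divided differences Δ_i = 0, 5, the continuity of S' gives the tridiagonal system
  1·σ_0 + 6·σ_1 + 2·σ_2 = 6(Δ_1 - Δ_0) = 30
Natural end conditions: σ_0 = σ_2 = 0.
Solving: σ_0 = 0, σ_1 = 5, σ_2 = 0.
On [-2, -1], S'(x) = b_0 + 2c_0·(x + 2) + 3d_0·(x + 2)² with b_0 = Δ_0 - h_0(2σ_0 + σ_1)/6 = -5/6, c_0 = σ_0/2 = 0, d_0 = (σ_1 - σ_0)/(6h_0) = 5/6. So S'(-2) = -5/6.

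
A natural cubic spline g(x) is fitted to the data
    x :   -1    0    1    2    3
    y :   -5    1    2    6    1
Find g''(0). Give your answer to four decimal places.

Put m_i = g'' at the i-th knot. Here h = (1, 1, 1, 1) and Δ = (6, 1, 4, -5), so the interior equations h_(i-1)·m_(i-1) + 2(h_(i-1)+h_i)·m_i + h_i·m_(i+1) = 6(Δ_i − Δ_(i-1)) read
  1·m_0 + 4·m_1 + 1·m_2 = 6(Δ_1 - Δ_0) = -30
  1·m_1 + 4·m_2 + 1·m_3 = 6(Δ_2 - Δ_1) = 18
  1·m_2 + 4·m_3 + 1·m_4 = 6(Δ_3 - Δ_2) = -54
Natural end conditions: m_0 = m_4 = 0.
Solving the tridiagonal system: m_0 = 0, m_1 = -72/7, m_2 = 78/7, m_3 = -114/7, m_4 = 0.

-10.2857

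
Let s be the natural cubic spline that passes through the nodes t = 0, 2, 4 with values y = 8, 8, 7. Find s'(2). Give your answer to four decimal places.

Let σ_i = s''(x_i). Step sizes h_i = 2, 2; slopes of the chords Δ_i = (y_(i+1) - y_i)/h_i = 0, -1/2.
  2·σ_0 + 8·σ_1 + 2·σ_2 = 6(Δ_1 - Δ_0) = -3
Natural end conditions: σ_0 = σ_2 = 0.
Solving the tridiagonal system: σ_0 = 0, σ_1 = -3/8, σ_2 = 0.
On [2, 4], s'(t) = b_1 + 2c_1·(t - 2) + 3d_1·(t - 2)² with b_1 = Δ_1 - h_1(2σ_1 + σ_2)/6 = -1/4, c_1 = σ_1/2 = -3/16, d_1 = (σ_2 - σ_1)/(6h_1) = 1/32. So s'(2) = -1/4.

-0.2500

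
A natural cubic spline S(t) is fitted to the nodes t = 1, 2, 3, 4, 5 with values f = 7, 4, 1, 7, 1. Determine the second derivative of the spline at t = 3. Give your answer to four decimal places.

With σ_i denoting the second derivative at x_i, h_i = 1, 1, 1, 1, and Δ_i = (y_(i+1) − y_i)/h_i = -3, -3, 6, -6:
  1·σ_0 + 4·σ_1 + 1·σ_2 = 6(Δ_1 - Δ_0) = 0
  1·σ_1 + 4·σ_2 + 1·σ_3 = 6(Δ_2 - Δ_1) = 54
  1·σ_2 + 4·σ_3 + 1·σ_4 = 6(Δ_3 - Δ_2) = -72
Natural end conditions: σ_0 = σ_4 = 0.
Hence σ_0 = 0, σ_1 = -36/7, σ_2 = 144/7, σ_3 = -162/7, σ_4 = 0.

20.5714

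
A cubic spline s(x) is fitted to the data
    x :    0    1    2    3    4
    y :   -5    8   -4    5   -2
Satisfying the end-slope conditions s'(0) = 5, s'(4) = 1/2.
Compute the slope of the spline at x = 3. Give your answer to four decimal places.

Put m_i = s'' at the i-th knot. Here h = (1, 1, 1, 1) and Δ = (13, -12, 9, -7), so the interior equations h_(i-1)·m_(i-1) + 2(h_(i-1)+h_i)·m_i + h_i·m_(i+1) = 6(Δ_i − Δ_(i-1)) read
  1·m_0 + 4·m_1 + 1·m_2 = 6(Δ_1 - Δ_0) = -150
  1·m_1 + 4·m_2 + 1·m_3 = 6(Δ_2 - Δ_1) = 126
  1·m_2 + 4·m_3 + 1·m_4 = 6(Δ_3 - Δ_2) = -96
Clamped end conditions give two more equations: 2h_0·m_0 + h_0·m_1 = 6(Δ_0 - s'(0)) = 48 and h_3·m_3 + 2h_3·m_4 = 6(s'(4) - Δ_3) = 45.
Hence m_0 = 3225/56, m_1 = -1881/28, m_2 = 489/8, m_3 = -1437/28, m_4 = 2697/56.
On [3, 4], s'(x) = b_3 + 2c_3·(x - 3) + 3d_3·(x - 3)² with b_3 = Δ_3 - h_3(2m_3 + m_4)/6 = 233/112, c_3 = m_3/2 = -1437/56, d_3 = (m_4 - m_3)/(6h_3) = 1857/112. So s'(3) = 233/112.

2.0804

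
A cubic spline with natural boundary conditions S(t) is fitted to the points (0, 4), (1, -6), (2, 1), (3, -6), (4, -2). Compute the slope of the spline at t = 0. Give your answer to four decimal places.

Write m_i for S''(x_i). With h_i = 1, 1, 1, 1 and divided differences Δ_i = -10, 7, -7, 4, the continuity of S' gives the tridiagonal system
  1·m_0 + 4·m_1 + 1·m_2 = 6(Δ_1 - Δ_0) = 102
  1·m_1 + 4·m_2 + 1·m_3 = 6(Δ_2 - Δ_1) = -84
  1·m_2 + 4·m_3 + 1·m_4 = 6(Δ_3 - Δ_2) = 66
Natural end conditions: m_0 = m_4 = 0.
Solving: m_0 = 0, m_1 = 69/2, m_2 = -36, m_3 = 51/2, m_4 = 0.
On [0, 1], S'(t) = b_0 + 2c_0·t + 3d_0·t² with b_0 = Δ_0 - h_0(2m_0 + m_1)/6 = -63/4, c_0 = m_0/2 = 0, d_0 = (m_1 - m_0)/(6h_0) = 23/4. So S'(0) = -63/4.

-15.7500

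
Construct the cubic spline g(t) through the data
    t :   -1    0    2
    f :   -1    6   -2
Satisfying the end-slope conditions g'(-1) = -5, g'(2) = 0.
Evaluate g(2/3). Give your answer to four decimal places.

5.9012

Write σ_i for g''(x_i). With h_i = 1, 2 and divided differences Δ_i = 7, -4, the continuity of g' gives the tridiagonal system
  1·σ_0 + 6·σ_1 + 2·σ_2 = 6(Δ_1 - Δ_0) = -66
Clamped end conditions give two more equations: 2h_0·σ_0 + h_0·σ_1 = 6(Δ_0 - g'(-1)) = 72 and h_1·σ_1 + 2h_1·σ_2 = 6(g'(2) - Δ_1) = 24.
Solving the tridiagonal system: σ_0 = 146/3, σ_1 = -76/3, σ_2 = 56/3.
On [0, 2], g(t) = 6 + 20/3·t - 38/3·t² + 11/3·t³.
With t = 2/3: g(2/3) = 478/81.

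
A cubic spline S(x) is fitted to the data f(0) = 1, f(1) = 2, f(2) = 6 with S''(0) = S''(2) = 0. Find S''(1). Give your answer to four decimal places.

4.5000

With σ_i denoting the second derivative at x_i, h_i = 1, 1, and Δ_i = (y_(i+1) − y_i)/h_i = 1, 4:
  1·σ_0 + 4·σ_1 + 1·σ_2 = 6(Δ_1 - Δ_0) = 18
Natural end conditions: σ_0 = σ_2 = 0.
Forward elimination and back-substitution give σ_0 = 0, σ_1 = 9/2, σ_2 = 0.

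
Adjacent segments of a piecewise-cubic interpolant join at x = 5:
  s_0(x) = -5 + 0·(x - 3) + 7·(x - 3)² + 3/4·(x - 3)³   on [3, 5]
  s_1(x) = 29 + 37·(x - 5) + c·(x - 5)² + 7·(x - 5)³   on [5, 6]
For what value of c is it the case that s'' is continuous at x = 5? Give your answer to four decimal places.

11.5000

s_0''(x) = 14 + 9/2·(x - 3), so s_0''(5) = 23. On the right, s_1''(5) = 2c, so c = 23/2.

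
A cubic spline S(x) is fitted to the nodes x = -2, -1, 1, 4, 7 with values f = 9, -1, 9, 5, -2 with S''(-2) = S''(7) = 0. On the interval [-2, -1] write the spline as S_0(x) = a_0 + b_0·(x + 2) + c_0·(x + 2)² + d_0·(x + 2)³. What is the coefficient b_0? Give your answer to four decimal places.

Write M_i for S''(x_i). With h_i = 1, 2, 3, 3 and divided differences Δ_i = -10, 5, -4/3, -7/3, the continuity of S' gives the tridiagonal system
  1·M_0 + 6·M_1 + 2·M_2 = 6(Δ_1 - Δ_0) = 90
  2·M_1 + 10·M_2 + 3·M_3 = 6(Δ_2 - Δ_1) = -38
  3·M_2 + 12·M_3 + 3·M_4 = 6(Δ_3 - Δ_2) = -6
Natural end conditions: M_0 = M_4 = 0.
Hence M_0 = 0, M_1 = 1811/103, M_2 = -798/103, M_3 = 148/103, M_4 = 0.
On [-2, -1], with S_0(x) = a_0 + b_0·(x + 2) + c_0·(x + 2)² + d_0·(x + 2)³: c_0 = M_0/2 = 0, d_0 = (M_1 - M_0)/(6h_0) = 1811/618, b_0 = Δ_0 - h_0(2M_0 + M_1)/6 = -7991/618.

-12.9304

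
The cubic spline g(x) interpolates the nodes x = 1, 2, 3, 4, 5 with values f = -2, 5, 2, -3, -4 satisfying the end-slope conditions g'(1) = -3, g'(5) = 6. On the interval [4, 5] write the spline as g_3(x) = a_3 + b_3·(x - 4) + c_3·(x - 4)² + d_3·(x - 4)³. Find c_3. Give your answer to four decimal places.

-0.1071

Put m_i = g'' at the i-th knot. Here h = (1, 1, 1, 1) and Δ = (7, -3, -5, -1), so the interior equations h_(i-1)·m_(i-1) + 2(h_(i-1)+h_i)·m_i + h_i·m_(i+1) = 6(Δ_i − Δ_(i-1)) read
  1·m_0 + 4·m_1 + 1·m_2 = 6(Δ_1 - Δ_0) = -60
  1·m_1 + 4·m_2 + 1·m_3 = 6(Δ_2 - Δ_1) = -12
  1·m_2 + 4·m_3 + 1·m_4 = 6(Δ_3 - Δ_2) = 24
Clamped end conditions give two more equations: 2h_0·m_0 + h_0·m_1 = 6(Δ_0 - g'(1)) = 60 and h_3·m_3 + 2h_3·m_4 = 6(g'(5) - Δ_3) = 42.
Hence m_0 = 1215/28, m_1 = -375/14, m_2 = 15/4, m_3 = -3/14, m_4 = 591/28.
On [4, 5], with g_3(x) = a_3 + b_3·(x - 4) + c_3·(x - 4)² + d_3·(x - 4)³: c_3 = m_3/2 = -3/28, d_3 = (m_4 - m_3)/(6h_3) = 199/56, b_3 = Δ_3 - h_3(2m_3 + m_4)/6 = -249/56.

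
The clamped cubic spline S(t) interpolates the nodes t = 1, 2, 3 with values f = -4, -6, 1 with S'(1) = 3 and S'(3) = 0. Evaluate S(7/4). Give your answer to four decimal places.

With σ_i denoting the second derivative at x_i, h_i = 1, 1, and Δ_i = (y_(i+1) − y_i)/h_i = -2, 7:
  1·σ_0 + 4·σ_1 + 1·σ_2 = 6(Δ_1 - Δ_0) = 54
Clamped end conditions give two more equations: 2h_0·σ_0 + h_0·σ_1 = 6(Δ_0 - S'(1)) = -30 and h_1·σ_1 + 2h_1·σ_2 = 6(S'(3) - Δ_1) = -42.
Solving: σ_0 = -30, σ_1 = 30, σ_2 = -36.
On [1, 2], S(t) = -4 + 3·(t - 1) - 15·(t - 1)² + 10·(t - 1)³.
With (t - 1) = 3/4: S(7/4) = -191/32.

-5.9688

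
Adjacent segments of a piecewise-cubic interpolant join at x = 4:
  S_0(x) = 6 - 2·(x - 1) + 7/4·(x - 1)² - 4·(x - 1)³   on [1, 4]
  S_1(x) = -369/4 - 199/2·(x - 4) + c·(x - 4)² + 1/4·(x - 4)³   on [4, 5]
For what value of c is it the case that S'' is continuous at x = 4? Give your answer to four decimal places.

S_0''(x) = 7/2 - 24·(x - 1), so S_0''(4) = -137/2. On the right, S_1''(4) = 2c, so c = -137/4.

-34.2500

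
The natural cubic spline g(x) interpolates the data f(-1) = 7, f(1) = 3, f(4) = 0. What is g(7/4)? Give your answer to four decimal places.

1.9547

With M_i denoting the second derivative at x_i, h_i = 2, 3, and Δ_i = (y_(i+1) − y_i)/h_i = -2, -1:
  2·M_0 + 10·M_1 + 3·M_2 = 6(Δ_1 - Δ_0) = 6
Natural end conditions: M_0 = M_2 = 0.
Solving the tridiagonal system: M_0 = 0, M_1 = 3/5, M_2 = 0.
On [1, 4], g(x) = 3 - 8/5·(x - 1) + 3/10·(x - 1)² - 1/30·(x - 1)³.
With (x - 1) = 3/4: g(7/4) = 1251/640.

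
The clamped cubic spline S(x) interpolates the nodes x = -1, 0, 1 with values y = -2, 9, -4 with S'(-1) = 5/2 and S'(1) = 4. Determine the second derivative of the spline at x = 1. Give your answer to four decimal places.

87.7500

Write M_i for S''(x_i). With h_i = 1, 1 and divided differences Δ_i = 11, -13, the continuity of S' gives the tridiagonal system
  1·M_0 + 4·M_1 + 1·M_2 = 6(Δ_1 - Δ_0) = -144
Clamped end conditions give two more equations: 2h_0·M_0 + h_0·M_1 = 6(Δ_0 - S'(-1)) = 51 and h_1·M_1 + 2h_1·M_2 = 6(S'(1) - Δ_1) = 102.
Solving the tridiagonal system: M_0 = 249/4, M_1 = -147/2, M_2 = 351/4.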